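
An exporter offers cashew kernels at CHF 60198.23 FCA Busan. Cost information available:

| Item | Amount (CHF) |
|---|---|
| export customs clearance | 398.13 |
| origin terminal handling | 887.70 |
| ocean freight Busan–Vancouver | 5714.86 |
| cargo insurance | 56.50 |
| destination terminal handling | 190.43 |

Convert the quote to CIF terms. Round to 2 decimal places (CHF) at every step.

CIF price: CHF 66857.29

Not relevant to the conversion: export clearance — on the seller under both FCA and CIF; already in the FCA price and stays in the CIF price. destination terminal — on the buyer under both terms; not part of either seller's price.
From FCA to CIF, the seller additionally bears: origin terminal, freight, insurance.
CIF price = 60198.23 + 887.70 + 5714.86 + 56.50 = 66857.29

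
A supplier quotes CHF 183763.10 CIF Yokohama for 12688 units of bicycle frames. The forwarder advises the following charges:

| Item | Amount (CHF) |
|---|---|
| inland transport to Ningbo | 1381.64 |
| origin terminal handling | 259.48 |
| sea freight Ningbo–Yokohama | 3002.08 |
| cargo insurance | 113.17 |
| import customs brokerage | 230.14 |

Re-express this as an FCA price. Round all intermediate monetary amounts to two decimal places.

FCA price: CHF 180388.37

Not relevant to the conversion: inland to port — on the seller under both CIF and FCA; already in the CIF price and stays in the FCA price. brokerage — on the buyer under both terms; not part of either seller's price.
From CIF to FCA, the seller no longer bears: origin terminal, freight, insurance.
FCA price = 183763.10 − 259.48 − 3002.08 − 113.17 = 180388.37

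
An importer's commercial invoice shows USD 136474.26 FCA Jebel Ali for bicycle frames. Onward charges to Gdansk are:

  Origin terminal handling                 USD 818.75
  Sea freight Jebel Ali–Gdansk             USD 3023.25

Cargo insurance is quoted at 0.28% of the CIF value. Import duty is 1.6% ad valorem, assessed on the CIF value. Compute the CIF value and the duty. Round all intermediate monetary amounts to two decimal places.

CIF value: USD 140710.25; import duty: USD 2251.36

Let C be the CIF value. C = FCA price + pre-shipment costs + freight + 0.28% × C
C − 0.28% × C = 136474.26 + 818.75 + 3023.25
0.9972 × C = 140316.26
C = 140316.26 / 0.9972 = 140710.25
Insurance premium = 0.28% × 140710.25 = 393.99
Import duty = 140710.25 × 1.6% = 2251.36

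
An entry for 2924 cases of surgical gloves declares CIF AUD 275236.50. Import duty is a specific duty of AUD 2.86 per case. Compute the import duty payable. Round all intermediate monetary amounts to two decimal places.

Import duty = 2924 × 2.86 = 8362.64

Import duty: AUD 8362.64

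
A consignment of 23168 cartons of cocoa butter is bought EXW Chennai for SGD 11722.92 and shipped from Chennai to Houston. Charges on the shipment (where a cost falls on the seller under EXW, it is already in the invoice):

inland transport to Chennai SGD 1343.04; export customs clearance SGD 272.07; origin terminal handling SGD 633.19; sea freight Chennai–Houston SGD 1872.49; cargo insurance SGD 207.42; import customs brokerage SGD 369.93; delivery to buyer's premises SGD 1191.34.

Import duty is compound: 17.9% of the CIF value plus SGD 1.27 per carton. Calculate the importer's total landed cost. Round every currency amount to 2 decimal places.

EXW: the seller makes goods available at their premises; the buyer bears all onward costs.
CIF value = EXW price + inland to port + export clearance + origin terminal + freight + insurance = 11722.92 + 1343.04 + 272.07 + 633.19 + 1872.49 + 207.42 = 16051.13
Ad valorem component: 16051.13 × 17.9% = 2873.15
Specific component: 23168 × 1.27 = 29423.36
Import duty = 2873.15 + 29423.36 = 32296.51
Buyer bears: inland to port 1343.04 + export clearance 272.07 + origin terminal 633.19 + freight 1872.49 + insurance 207.42 + brokerage 369.93 + delivery 1191.34 + duty 32296.51 = 38185.99
Landed cost = invoice 11722.92 + 38185.99 = 49908.91

Total landed cost: SGD 49908.91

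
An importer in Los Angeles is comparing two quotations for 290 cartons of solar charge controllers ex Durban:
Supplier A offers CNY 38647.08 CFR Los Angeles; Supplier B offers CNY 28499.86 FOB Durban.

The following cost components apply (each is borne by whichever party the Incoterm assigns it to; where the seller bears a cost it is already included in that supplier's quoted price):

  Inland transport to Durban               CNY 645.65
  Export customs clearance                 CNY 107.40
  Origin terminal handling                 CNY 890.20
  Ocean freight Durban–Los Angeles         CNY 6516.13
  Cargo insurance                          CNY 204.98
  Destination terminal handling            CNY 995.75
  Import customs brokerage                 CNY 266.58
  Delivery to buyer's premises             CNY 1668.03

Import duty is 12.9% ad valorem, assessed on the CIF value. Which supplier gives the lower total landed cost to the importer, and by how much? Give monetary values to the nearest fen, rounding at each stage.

Supplier B is cheaper by CNY 4099.50

Supplier A (CFR):
CIF value = CFR price + insurance = 38647.08 + 204.98 = 38852.06
Import duty = 38852.06 × 12.9% = 5011.92
Buyer bears (A): 204.98 + 995.75 + 266.58 + 1668.03 = 3135.34
Landed cost (A) = invoice 38647.08 + 3135.34 + duty 5011.92 = 46794.34
Supplier B (FOB):
CIF value = FOB price + freight + insurance = 28499.86 + 6516.13 + 204.98 = 35220.97
Import duty = 35220.97 × 12.9% = 4543.51
Buyer bears (B): 6516.13 + 204.98 + 995.75 + 266.58 + 1668.03 = 9651.47
Landed cost (B) = invoice 28499.86 + 9651.47 + duty 4543.51 = 42694.84
Difference = |46794.34 − 42694.84| = 4099.50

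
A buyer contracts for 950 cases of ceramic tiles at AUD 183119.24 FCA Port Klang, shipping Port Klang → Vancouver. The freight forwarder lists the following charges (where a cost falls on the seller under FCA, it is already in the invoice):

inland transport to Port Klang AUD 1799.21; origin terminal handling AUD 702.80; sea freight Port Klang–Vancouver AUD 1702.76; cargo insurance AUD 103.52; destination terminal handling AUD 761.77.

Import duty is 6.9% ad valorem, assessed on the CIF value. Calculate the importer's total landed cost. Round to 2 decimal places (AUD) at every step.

Total landed cost: AUD 199198.44

FCA: the seller delivers export-cleared goods to the carrier; the buyer bears costs from that point.
Already in the invoice (seller's account under FCA): inland to port — exclude.
CIF value = FCA price + origin terminal + freight + insurance = 183119.24 + 702.80 + 1702.76 + 103.52 = 185628.32
Import duty = 185628.32 × 6.9% = 12808.35
Buyer bears: origin terminal 702.80 + freight 1702.76 + insurance 103.52 + destination terminal 761.77 + duty 12808.35 = 16079.20
Landed cost = invoice 183119.24 + 16079.20 = 199198.44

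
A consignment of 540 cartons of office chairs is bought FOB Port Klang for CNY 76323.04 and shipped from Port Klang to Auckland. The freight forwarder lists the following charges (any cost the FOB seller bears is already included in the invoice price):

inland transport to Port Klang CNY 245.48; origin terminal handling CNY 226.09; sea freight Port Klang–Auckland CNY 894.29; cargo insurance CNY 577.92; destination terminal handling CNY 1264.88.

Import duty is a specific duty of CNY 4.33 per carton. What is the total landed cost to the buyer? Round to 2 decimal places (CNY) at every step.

Total landed cost: CNY 81398.33

FOB: the seller bears costs until goods are on board at the origin port; the buyer bears freight, insurance and all costs thereafter.
Already in the invoice (seller's account under FOB): inland to port, origin terminal — exclude.
CIF value = FOB price + freight + insurance = 76323.04 + 894.29 + 577.92 = 77795.25
Import duty = 540 × 4.33 = 2338.20
Buyer bears: freight 894.29 + insurance 577.92 + destination terminal 1264.88 + duty 2338.20 = 5075.29
Landed cost = invoice 76323.04 + 5075.29 = 81398.33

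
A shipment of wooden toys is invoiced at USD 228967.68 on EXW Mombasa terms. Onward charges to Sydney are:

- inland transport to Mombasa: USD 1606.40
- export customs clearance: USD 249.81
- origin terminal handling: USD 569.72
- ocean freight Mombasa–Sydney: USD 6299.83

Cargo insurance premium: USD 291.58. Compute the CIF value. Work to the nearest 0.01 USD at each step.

CIF value: USD 237985.02

CIF = EXW price + pre-shipment costs + freight + insurance
CIF = 228967.68 + 1606.40 + 249.81 + 569.72 + 6299.83 + 291.58 = 237985.02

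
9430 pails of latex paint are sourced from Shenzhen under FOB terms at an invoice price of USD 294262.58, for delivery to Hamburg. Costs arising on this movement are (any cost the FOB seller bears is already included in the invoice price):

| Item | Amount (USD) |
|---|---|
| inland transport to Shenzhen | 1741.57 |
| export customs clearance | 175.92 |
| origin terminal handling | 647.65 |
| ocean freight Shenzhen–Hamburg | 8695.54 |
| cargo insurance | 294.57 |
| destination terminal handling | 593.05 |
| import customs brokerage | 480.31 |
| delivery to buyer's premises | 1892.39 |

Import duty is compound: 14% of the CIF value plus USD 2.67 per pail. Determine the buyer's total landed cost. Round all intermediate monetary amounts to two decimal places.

FOB: the seller bears costs until goods are on board at the origin port; the buyer bears freight, insurance and all costs thereafter.
Already in the invoice (seller's account under FOB): inland to port, export clearance, origin terminal — exclude.
CIF value = FOB price + freight + insurance = 294262.58 + 8695.54 + 294.57 = 303252.69
Ad valorem component: 303252.69 × 14% = 42455.38
Specific component: 9430 × 2.67 = 25178.10
Import duty = 42455.38 + 25178.10 = 67633.48
Buyer bears: freight 8695.54 + insurance 294.57 + destination terminal 593.05 + brokerage 480.31 + delivery 1892.39 + duty 67633.48 = 79589.34
Landed cost = invoice 294262.58 + 79589.34 = 373851.92

Total landed cost: USD 373851.92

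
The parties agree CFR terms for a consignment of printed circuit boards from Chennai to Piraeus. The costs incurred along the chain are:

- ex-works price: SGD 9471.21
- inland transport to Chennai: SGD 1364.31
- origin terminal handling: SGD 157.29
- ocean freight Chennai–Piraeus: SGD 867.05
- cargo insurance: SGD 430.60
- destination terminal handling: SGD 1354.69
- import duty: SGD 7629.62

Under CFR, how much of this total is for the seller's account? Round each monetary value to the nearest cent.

Seller's account: SGD 11859.86

CFR: the seller pays costs through ocean freight to the destination port, but not insurance.
Seller's account: goods 9471.21 + inland to port 1364.31 + origin terminal 157.29 + freight 867.05 = 11859.86
Buyer's account: insurance 430.60 + destination terminal 1354.69 + duty 7629.62 = 9414.91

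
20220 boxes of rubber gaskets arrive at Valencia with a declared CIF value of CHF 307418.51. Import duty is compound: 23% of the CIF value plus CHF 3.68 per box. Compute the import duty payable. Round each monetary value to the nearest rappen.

Import duty: CHF 145115.86

Ad valorem component: 307418.51 × 23% = 70706.26
Specific component: 20220 × 3.68 = 74409.60
Import duty = 70706.26 + 74409.60 = 145115.86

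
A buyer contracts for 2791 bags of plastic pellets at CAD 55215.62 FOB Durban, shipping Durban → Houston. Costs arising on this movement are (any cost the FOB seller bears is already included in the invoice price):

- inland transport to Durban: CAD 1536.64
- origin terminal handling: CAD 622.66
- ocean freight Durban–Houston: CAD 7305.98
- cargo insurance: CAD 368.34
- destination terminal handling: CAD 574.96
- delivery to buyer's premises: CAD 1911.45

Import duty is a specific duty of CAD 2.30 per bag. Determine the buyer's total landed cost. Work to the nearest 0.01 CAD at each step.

Total landed cost: CAD 71795.65

FOB: the seller bears costs until goods are on board at the origin port; the buyer bears freight, insurance and all costs thereafter.
Already in the invoice (seller's account under FOB): inland to port, origin terminal — exclude.
CIF value = FOB price + freight + insurance = 55215.62 + 7305.98 + 368.34 = 62889.94
Import duty = 2791 × 2.30 = 6419.30
Buyer bears: freight 7305.98 + insurance 368.34 + destination terminal 574.96 + delivery 1911.45 + duty 6419.30 = 16580.03
Landed cost = invoice 55215.62 + 16580.03 = 71795.65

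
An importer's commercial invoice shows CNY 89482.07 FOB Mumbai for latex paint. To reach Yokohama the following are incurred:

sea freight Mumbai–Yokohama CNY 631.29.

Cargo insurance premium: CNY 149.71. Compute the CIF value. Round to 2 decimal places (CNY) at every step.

CIF = FOB price + freight + insurance
CIF = 89482.07 + 631.29 + 149.71 = 90263.07

CIF value: CNY 90263.07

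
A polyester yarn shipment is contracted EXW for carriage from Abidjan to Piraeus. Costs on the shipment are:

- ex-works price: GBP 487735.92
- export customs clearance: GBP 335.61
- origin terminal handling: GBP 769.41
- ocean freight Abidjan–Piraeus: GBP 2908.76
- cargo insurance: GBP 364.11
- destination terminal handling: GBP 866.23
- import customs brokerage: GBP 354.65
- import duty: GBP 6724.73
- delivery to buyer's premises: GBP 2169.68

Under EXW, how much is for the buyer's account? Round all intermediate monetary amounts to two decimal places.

Buyer's account: GBP 14493.18

EXW: the seller makes goods available at their premises; the buyer bears all onward costs.
Seller's account: goods 487735.92 = 487735.92
Buyer's account: export clearance 335.61 + origin terminal 769.41 + freight 2908.76 + insurance 364.11 + destination terminal 866.23 + brokerage 354.65 + duty 6724.73 + delivery 2169.68 = 14493.18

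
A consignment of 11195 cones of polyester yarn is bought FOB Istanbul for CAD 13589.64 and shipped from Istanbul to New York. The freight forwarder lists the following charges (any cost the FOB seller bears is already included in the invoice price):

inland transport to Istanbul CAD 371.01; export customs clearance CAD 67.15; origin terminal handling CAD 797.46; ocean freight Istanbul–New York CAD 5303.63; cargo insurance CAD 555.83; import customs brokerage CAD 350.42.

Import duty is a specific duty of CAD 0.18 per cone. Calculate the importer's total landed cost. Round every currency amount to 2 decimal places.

Total landed cost: CAD 21814.62

FOB: the seller bears costs until goods are on board at the origin port; the buyer bears freight, insurance and all costs thereafter.
Already in the invoice (seller's account under FOB): inland to port, export clearance, origin terminal — exclude.
CIF value = FOB price + freight + insurance = 13589.64 + 5303.63 + 555.83 = 19449.10
Import duty = 11195 × 0.18 = 2015.10
Buyer bears: freight 5303.63 + insurance 555.83 + brokerage 350.42 + duty 2015.10 = 8224.98
Landed cost = invoice 13589.64 + 8224.98 = 21814.62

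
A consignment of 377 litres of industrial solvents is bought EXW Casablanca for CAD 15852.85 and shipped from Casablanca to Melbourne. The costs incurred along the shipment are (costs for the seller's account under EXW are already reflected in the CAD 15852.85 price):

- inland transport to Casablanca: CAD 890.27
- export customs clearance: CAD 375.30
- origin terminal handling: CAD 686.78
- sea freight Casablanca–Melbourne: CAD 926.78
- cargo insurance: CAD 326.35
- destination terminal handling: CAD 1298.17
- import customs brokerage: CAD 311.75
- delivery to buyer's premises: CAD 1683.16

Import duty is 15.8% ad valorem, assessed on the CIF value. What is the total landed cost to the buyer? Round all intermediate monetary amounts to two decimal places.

EXW: the seller makes goods available at their premises; the buyer bears all onward costs.
CIF value = EXW price + inland to port + export clearance + origin terminal + freight + insurance = 15852.85 + 890.27 + 375.30 + 686.78 + 926.78 + 326.35 = 19058.33
Import duty = 19058.33 × 15.8% = 3011.22
Buyer bears: inland to port 890.27 + export clearance 375.30 + origin terminal 686.78 + freight 926.78 + insurance 326.35 + destination terminal 1298.17 + brokerage 311.75 + delivery 1683.16 + duty 3011.22 = 9509.78
Landed cost = invoice 15852.85 + 9509.78 = 25362.63

Total landed cost: CAD 25362.63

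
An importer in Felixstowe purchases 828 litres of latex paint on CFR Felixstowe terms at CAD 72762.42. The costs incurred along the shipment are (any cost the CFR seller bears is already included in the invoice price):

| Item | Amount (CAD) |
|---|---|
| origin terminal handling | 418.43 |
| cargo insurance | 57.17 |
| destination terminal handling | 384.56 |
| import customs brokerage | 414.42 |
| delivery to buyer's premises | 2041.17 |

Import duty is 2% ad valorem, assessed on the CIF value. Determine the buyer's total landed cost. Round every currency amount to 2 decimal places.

Total landed cost: CAD 77116.13

CFR: the seller pays costs through ocean freight to the destination port, but not insurance.
Already in the invoice (seller's account under CFR): origin terminal — exclude.
CIF value = CFR price + insurance = 72762.42 + 57.17 = 72819.59
Import duty = 72819.59 × 2% = 1456.39
Buyer bears: insurance 57.17 + destination terminal 384.56 + brokerage 414.42 + delivery 2041.17 + duty 1456.39 = 4353.71
Landed cost = invoice 72762.42 + 4353.71 = 77116.13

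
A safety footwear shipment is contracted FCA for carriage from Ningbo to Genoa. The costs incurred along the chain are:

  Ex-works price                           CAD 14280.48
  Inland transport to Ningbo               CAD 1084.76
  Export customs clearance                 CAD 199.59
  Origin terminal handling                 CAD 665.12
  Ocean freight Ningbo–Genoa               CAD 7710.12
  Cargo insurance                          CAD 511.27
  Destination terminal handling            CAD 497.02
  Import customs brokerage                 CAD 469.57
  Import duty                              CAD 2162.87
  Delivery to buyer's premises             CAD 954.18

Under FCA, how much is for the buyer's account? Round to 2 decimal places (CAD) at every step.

FCA: the seller delivers export-cleared goods to the carrier; the buyer bears costs from that point.
Seller's account: goods 14280.48 + inland to port 1084.76 + export clearance 199.59 = 15564.83
Buyer's account: origin terminal 665.12 + freight 7710.12 + insurance 511.27 + destination terminal 497.02 + brokerage 469.57 + duty 2162.87 + delivery 954.18 = 12970.15

Buyer's account: CAD 12970.15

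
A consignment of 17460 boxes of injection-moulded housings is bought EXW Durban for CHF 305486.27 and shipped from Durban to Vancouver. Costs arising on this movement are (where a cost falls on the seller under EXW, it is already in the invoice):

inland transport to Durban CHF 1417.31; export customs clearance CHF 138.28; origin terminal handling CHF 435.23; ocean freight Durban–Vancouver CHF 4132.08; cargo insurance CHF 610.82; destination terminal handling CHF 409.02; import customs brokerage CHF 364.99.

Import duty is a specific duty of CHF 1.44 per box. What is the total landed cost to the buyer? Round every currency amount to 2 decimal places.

Total landed cost: CHF 338136.40

EXW: the seller makes goods available at their premises; the buyer bears all onward costs.
CIF value = EXW price + inland to port + export clearance + origin terminal + freight + insurance = 305486.27 + 1417.31 + 138.28 + 435.23 + 4132.08 + 610.82 = 312219.99
Import duty = 17460 × 1.44 = 25142.40
Buyer bears: inland to port 1417.31 + export clearance 138.28 + origin terminal 435.23 + freight 4132.08 + insurance 610.82 + destination terminal 409.02 + brokerage 364.99 + duty 25142.40 = 32650.13
Landed cost = invoice 305486.27 + 32650.13 = 338136.40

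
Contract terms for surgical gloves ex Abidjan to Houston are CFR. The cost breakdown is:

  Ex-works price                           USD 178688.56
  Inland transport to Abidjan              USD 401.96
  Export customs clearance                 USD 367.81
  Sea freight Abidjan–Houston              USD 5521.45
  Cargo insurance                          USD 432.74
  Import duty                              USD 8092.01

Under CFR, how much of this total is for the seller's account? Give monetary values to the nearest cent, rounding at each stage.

Seller's account: USD 184979.78

CFR: the seller pays costs through ocean freight to the destination port, but not insurance.
Seller's account: goods 178688.56 + inland to port 401.96 + export clearance 367.81 + freight 5521.45 = 184979.78
Buyer's account: insurance 432.74 + duty 8092.01 = 8524.75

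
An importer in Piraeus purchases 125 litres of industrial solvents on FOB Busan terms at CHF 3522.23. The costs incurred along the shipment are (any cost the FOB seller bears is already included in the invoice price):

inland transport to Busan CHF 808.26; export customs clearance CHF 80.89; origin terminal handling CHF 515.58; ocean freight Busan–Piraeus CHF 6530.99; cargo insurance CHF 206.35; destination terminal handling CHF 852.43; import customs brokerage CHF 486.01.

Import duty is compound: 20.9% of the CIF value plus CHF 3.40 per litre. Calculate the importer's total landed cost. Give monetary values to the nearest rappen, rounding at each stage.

FOB: the seller bears costs until goods are on board at the origin port; the buyer bears freight, insurance and all costs thereafter.
Already in the invoice (seller's account under FOB): inland to port, export clearance, origin terminal — exclude.
CIF value = FOB price + freight + insurance = 3522.23 + 6530.99 + 206.35 = 10259.57
Ad valorem component: 10259.57 × 20.9% = 2144.25
Specific component: 125 × 3.40 = 425.00
Import duty = 2144.25 + 425.00 = 2569.25
Buyer bears: freight 6530.99 + insurance 206.35 + destination terminal 852.43 + brokerage 486.01 + duty 2569.25 = 10645.03
Landed cost = invoice 3522.23 + 10645.03 = 14167.26

Total landed cost: CHF 14167.26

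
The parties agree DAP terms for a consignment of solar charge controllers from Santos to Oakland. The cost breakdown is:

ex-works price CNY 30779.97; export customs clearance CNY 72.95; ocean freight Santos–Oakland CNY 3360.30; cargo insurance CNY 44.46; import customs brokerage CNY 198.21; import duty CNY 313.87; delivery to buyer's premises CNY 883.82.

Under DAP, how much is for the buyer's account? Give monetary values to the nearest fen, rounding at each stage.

Buyer's account: CNY 512.08

DAP: the seller bears all costs to the named destination except import duty and clearance.
Seller's account: goods 30779.97 + export clearance 72.95 + freight 3360.30 + insurance 44.46 + delivery 883.82 = 35141.50
Buyer's account: brokerage 198.21 + duty 313.87 = 512.08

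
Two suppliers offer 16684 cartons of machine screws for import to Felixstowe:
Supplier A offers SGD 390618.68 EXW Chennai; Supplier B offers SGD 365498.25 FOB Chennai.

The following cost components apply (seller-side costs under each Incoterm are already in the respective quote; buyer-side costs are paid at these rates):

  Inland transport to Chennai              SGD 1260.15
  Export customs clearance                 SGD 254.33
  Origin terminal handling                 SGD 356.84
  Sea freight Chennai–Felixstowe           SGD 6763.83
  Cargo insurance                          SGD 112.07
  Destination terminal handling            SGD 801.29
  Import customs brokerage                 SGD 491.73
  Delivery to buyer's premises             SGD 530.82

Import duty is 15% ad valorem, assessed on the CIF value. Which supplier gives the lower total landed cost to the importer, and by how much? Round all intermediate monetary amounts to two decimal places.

Supplier B is cheaper by SGD 31040.52

Supplier A (EXW):
CIF value = EXW price + inland to port + export clearance + origin terminal + freight + insurance = 390618.68 + 1260.15 + 254.33 + 356.84 + 6763.83 + 112.07 = 399365.90
Import duty = 399365.90 × 15% = 59904.89
Buyer bears (A): 1260.15 + 254.33 + 356.84 + 6763.83 + 112.07 + 801.29 + 491.73 + 530.82 = 10571.06
Landed cost (A) = invoice 390618.68 + 10571.06 + duty 59904.89 = 461094.63
Supplier B (FOB):
CIF value = FOB price + freight + insurance = 365498.25 + 6763.83 + 112.07 = 372374.15
Import duty = 372374.15 × 15% = 55856.12
Buyer bears (B): 6763.83 + 112.07 + 801.29 + 491.73 + 530.82 = 8699.74
Landed cost (B) = invoice 365498.25 + 8699.74 + duty 55856.12 = 430054.11
Difference = |461094.63 − 430054.11| = 31040.52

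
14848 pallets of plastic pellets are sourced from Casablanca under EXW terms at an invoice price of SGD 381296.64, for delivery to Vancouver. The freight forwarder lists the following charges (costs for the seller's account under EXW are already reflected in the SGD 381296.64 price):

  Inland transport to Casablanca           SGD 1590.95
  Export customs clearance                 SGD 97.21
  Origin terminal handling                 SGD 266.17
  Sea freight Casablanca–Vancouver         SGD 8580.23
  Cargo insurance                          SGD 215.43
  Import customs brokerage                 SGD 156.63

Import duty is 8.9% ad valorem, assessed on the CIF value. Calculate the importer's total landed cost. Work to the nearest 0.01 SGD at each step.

EXW: the seller makes goods available at their premises; the buyer bears all onward costs.
CIF value = EXW price + inland to port + export clearance + origin terminal + freight + insurance = 381296.64 + 1590.95 + 97.21 + 266.17 + 8580.23 + 215.43 = 392046.63
Import duty = 392046.63 × 8.9% = 34892.15
Buyer bears: inland to port 1590.95 + export clearance 97.21 + origin terminal 266.17 + freight 8580.23 + insurance 215.43 + brokerage 156.63 + duty 34892.15 = 45798.77
Landed cost = invoice 381296.64 + 45798.77 = 427095.41

Total landed cost: SGD 427095.41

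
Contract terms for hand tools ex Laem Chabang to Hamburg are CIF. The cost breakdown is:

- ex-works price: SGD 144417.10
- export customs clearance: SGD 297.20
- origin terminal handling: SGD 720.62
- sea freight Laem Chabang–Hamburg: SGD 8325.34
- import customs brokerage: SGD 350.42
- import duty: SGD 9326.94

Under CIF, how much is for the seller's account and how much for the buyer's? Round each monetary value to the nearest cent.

Seller: SGD 153760.26; buyer: SGD 9677.36

CIF: the seller pays costs through ocean freight and marine insurance to the destination port.
Seller's account: goods 144417.10 + export clearance 297.20 + origin terminal 720.62 + freight 8325.34 = 153760.26
Buyer's account: brokerage 350.42 + duty 9326.94 = 9677.36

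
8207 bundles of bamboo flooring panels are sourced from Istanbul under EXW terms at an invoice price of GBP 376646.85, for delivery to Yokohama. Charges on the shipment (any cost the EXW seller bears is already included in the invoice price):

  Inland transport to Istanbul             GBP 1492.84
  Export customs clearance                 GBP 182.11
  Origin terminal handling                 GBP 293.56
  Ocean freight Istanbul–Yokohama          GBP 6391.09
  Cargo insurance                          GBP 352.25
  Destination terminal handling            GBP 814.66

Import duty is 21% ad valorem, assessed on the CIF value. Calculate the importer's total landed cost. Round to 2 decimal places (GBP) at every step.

Total landed cost: GBP 467098.69

EXW: the seller makes goods available at their premises; the buyer bears all onward costs.
CIF value = EXW price + inland to port + export clearance + origin terminal + freight + insurance = 376646.85 + 1492.84 + 182.11 + 293.56 + 6391.09 + 352.25 = 385358.70
Import duty = 385358.70 × 21% = 80925.33
Buyer bears: inland to port 1492.84 + export clearance 182.11 + origin terminal 293.56 + freight 6391.09 + insurance 352.25 + destination terminal 814.66 + duty 80925.33 = 90451.84
Landed cost = invoice 376646.85 + 90451.84 = 467098.69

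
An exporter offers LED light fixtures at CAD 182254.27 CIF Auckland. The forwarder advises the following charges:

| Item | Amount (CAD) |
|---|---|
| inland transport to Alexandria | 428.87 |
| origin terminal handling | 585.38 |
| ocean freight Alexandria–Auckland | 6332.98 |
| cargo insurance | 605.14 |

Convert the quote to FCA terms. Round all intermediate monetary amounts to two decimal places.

FCA price: CAD 174730.77

Not relevant to the conversion: inland to port — on the seller under both CIF and FCA; already in the CIF price and stays in the FCA price.
From CIF to FCA, the seller no longer bears: origin terminal, freight, insurance.
FCA price = 182254.27 − 585.38 − 6332.98 − 605.14 = 174730.77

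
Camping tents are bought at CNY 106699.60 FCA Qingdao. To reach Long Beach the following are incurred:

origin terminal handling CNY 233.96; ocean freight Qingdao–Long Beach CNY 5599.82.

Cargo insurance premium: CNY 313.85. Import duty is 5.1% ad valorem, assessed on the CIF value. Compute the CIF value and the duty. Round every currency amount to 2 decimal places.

CIF value: CNY 112847.23; import duty: CNY 5755.21

CIF = FCA price + pre-shipment costs + freight + insurance
CIF = 106699.60 + 233.96 + 5599.82 + 313.85 = 112847.23
Import duty = 112847.23 × 5.1% = 5755.21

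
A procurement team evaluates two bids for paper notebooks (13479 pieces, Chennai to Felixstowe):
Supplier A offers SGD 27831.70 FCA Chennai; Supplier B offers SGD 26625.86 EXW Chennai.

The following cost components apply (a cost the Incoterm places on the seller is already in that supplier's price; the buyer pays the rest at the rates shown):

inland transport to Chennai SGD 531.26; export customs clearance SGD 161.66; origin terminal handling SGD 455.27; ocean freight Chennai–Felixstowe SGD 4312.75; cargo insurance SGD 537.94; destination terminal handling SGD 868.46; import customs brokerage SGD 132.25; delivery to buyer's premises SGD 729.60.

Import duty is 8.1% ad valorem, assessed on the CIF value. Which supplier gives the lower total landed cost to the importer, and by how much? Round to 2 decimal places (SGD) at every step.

Supplier A (FCA):
CIF value = FCA price + origin terminal + freight + insurance = 27831.70 + 455.27 + 4312.75 + 537.94 = 33137.66
Import duty = 33137.66 × 8.1% = 2684.15
Buyer bears (A): 455.27 + 4312.75 + 537.94 + 868.46 + 132.25 + 729.60 = 7036.27
Landed cost (A) = invoice 27831.70 + 7036.27 + duty 2684.15 = 37552.12
Supplier B (EXW):
CIF value = EXW price + inland to port + export clearance + origin terminal + freight + insurance = 26625.86 + 531.26 + 161.66 + 455.27 + 4312.75 + 537.94 = 32624.74
Import duty = 32624.74 × 8.1% = 2642.60
Buyer bears (B): 531.26 + 161.66 + 455.27 + 4312.75 + 537.94 + 868.46 + 132.25 + 729.60 = 7729.19
Landed cost (B) = invoice 26625.86 + 7729.19 + duty 2642.60 = 36997.65
Difference = |37552.12 − 36997.65| = 554.47

Supplier B is cheaper by SGD 554.47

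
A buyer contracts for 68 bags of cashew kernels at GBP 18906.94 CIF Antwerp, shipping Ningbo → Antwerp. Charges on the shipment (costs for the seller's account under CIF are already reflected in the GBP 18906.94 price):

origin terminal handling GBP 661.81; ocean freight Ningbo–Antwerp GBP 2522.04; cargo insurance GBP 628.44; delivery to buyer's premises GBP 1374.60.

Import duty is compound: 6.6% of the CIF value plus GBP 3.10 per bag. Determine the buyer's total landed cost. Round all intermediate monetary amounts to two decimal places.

CIF: the seller pays costs through ocean freight and marine insurance to the destination port.
Already in the invoice (seller's account under CIF): origin terminal, freight, insurance — exclude.
The CIF price already equals the CIF value: 18906.94
Ad valorem component: 18906.94 × 6.6% = 1247.86
Specific component: 68 × 3.10 = 210.80
Import duty = 1247.86 + 210.80 = 1458.66
Buyer bears: delivery 1374.60 + duty 1458.66 = 2833.26
Landed cost = invoice 18906.94 + 2833.26 = 21740.20

Total landed cost: GBP 21740.20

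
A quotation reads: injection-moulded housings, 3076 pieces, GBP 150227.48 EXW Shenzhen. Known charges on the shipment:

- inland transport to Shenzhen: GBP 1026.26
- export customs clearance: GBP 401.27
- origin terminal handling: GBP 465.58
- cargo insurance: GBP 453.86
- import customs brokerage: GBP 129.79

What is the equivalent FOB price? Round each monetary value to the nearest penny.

FOB price: GBP 152120.59

Not relevant to the conversion: brokerage, insurance — on the buyer under both terms; not part of either seller's price.
From EXW to FOB, the seller additionally bears: inland to port, export clearance, origin terminal.
FOB price = 150227.48 + 1026.26 + 401.27 + 465.58 = 152120.59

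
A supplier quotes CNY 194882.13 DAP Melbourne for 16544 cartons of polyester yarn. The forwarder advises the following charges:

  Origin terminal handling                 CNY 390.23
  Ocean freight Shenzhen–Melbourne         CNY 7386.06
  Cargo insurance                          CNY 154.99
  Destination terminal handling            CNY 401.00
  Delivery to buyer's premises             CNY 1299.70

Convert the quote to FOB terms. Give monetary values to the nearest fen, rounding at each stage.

Not relevant to the conversion: origin terminal — on the seller under both DAP and FOB; already in the DAP price and stays in the FOB price.
From DAP to FOB, the seller no longer bears: freight, insurance, destination terminal, delivery.
FOB price = 194882.13 − 7386.06 − 154.99 − 401.00 − 1299.70 = 185640.38

FOB price: CNY 185640.38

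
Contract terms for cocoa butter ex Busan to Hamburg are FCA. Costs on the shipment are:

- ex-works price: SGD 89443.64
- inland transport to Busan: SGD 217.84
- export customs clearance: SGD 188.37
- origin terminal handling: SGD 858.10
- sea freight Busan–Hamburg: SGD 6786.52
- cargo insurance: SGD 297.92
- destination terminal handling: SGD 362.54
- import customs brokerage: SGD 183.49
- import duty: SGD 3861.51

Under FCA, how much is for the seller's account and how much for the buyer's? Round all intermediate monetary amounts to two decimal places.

Seller: SGD 89849.85; buyer: SGD 12350.08

FCA: the seller delivers export-cleared goods to the carrier; the buyer bears costs from that point.
Seller's account: goods 89443.64 + inland to port 217.84 + export clearance 188.37 = 89849.85
Buyer's account: origin terminal 858.10 + freight 6786.52 + insurance 297.92 + destination terminal 362.54 + brokerage 183.49 + duty 3861.51 = 12350.08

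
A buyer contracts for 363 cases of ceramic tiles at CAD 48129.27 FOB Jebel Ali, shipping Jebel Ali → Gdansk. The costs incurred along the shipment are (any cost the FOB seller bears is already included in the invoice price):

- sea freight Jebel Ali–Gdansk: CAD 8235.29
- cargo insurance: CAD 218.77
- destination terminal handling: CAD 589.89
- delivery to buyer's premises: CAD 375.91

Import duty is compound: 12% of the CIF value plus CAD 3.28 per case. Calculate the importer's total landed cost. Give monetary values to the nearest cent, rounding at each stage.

FOB: the seller bears costs until goods are on board at the origin port; the buyer bears freight, insurance and all costs thereafter.
CIF value = FOB price + freight + insurance = 48129.27 + 8235.29 + 218.77 = 56583.33
Ad valorem component: 56583.33 × 12% = 6790.00
Specific component: 363 × 3.28 = 1190.64
Import duty = 6790.00 + 1190.64 = 7980.64
Buyer bears: freight 8235.29 + insurance 218.77 + destination terminal 589.89 + delivery 375.91 + duty 7980.64 = 17400.50
Landed cost = invoice 48129.27 + 17400.50 = 65529.77

Total landed cost: CAD 65529.77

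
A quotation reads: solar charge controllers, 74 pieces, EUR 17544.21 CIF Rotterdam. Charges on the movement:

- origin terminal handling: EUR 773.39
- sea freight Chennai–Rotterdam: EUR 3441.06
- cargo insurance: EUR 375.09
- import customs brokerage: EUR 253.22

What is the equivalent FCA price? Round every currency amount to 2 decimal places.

Not relevant to the conversion: brokerage — on the buyer under both terms; not part of either seller's price.
From CIF to FCA, the seller no longer bears: origin terminal, freight, insurance.
FCA price = 17544.21 − 773.39 − 3441.06 − 375.09 = 12954.67

FCA price: EUR 12954.67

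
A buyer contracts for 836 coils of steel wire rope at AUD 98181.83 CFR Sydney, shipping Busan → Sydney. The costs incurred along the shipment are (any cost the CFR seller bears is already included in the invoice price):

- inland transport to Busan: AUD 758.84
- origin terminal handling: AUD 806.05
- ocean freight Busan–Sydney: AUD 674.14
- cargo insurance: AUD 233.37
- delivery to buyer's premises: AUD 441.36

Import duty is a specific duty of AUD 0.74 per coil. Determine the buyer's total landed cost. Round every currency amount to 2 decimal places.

CFR: the seller pays costs through ocean freight to the destination port, but not insurance.
Already in the invoice (seller's account under CFR): inland to port, origin terminal, freight — exclude.
CIF value = CFR price + insurance = 98181.83 + 233.37 = 98415.20
Import duty = 836 × 0.74 = 618.64
Buyer bears: insurance 233.37 + delivery 441.36 + duty 618.64 = 1293.37
Landed cost = invoice 98181.83 + 1293.37 = 99475.20

Total landed cost: AUD 99475.20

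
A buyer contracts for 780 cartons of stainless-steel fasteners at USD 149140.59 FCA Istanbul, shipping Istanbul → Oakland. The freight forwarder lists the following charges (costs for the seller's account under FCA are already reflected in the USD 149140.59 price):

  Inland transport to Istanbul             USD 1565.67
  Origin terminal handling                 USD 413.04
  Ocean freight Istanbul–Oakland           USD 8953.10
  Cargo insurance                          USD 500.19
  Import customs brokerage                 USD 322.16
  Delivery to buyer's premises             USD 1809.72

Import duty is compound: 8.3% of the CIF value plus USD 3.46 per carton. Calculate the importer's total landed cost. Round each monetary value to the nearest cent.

Total landed cost: USD 177035.17

FCA: the seller delivers export-cleared goods to the carrier; the buyer bears costs from that point.
Already in the invoice (seller's account under FCA): inland to port — exclude.
CIF value = FCA price + origin terminal + freight + insurance = 149140.59 + 413.04 + 8953.10 + 500.19 = 159006.92
Ad valorem component: 159006.92 × 8.3% = 13197.57
Specific component: 780 × 3.46 = 2698.80
Import duty = 13197.57 + 2698.80 = 15896.37
Buyer bears: origin terminal 413.04 + freight 8953.10 + insurance 500.19 + brokerage 322.16 + delivery 1809.72 + duty 15896.37 = 27894.58
Landed cost = invoice 149140.59 + 27894.58 = 177035.17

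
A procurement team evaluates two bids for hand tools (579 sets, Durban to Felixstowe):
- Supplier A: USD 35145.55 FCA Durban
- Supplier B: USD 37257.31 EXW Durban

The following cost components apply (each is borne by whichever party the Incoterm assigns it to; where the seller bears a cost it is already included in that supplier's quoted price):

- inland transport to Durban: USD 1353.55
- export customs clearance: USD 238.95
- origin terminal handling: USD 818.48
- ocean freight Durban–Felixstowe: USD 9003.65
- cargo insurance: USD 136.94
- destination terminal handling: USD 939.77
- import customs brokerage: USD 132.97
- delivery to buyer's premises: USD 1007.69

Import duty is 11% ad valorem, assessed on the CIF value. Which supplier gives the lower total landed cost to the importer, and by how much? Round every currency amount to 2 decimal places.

Supplier A is cheaper by USD 4111.73

Supplier A (FCA):
CIF value = FCA price + origin terminal + freight + insurance = 35145.55 + 818.48 + 9003.65 + 136.94 = 45104.62
Import duty = 45104.62 × 11% = 4961.51
Buyer bears (A): 818.48 + 9003.65 + 136.94 + 939.77 + 132.97 + 1007.69 = 12039.50
Landed cost (A) = invoice 35145.55 + 12039.50 + duty 4961.51 = 52146.56
Supplier B (EXW):
CIF value = EXW price + inland to port + export clearance + origin terminal + freight + insurance = 37257.31 + 1353.55 + 238.95 + 818.48 + 9003.65 + 136.94 = 48808.88
Import duty = 48808.88 × 11% = 5368.98
Buyer bears (B): 1353.55 + 238.95 + 818.48 + 9003.65 + 136.94 + 939.77 + 132.97 + 1007.69 = 13632.00
Landed cost (B) = invoice 37257.31 + 13632.00 + duty 5368.98 = 56258.29
Difference = |52146.56 − 56258.29| = 4111.73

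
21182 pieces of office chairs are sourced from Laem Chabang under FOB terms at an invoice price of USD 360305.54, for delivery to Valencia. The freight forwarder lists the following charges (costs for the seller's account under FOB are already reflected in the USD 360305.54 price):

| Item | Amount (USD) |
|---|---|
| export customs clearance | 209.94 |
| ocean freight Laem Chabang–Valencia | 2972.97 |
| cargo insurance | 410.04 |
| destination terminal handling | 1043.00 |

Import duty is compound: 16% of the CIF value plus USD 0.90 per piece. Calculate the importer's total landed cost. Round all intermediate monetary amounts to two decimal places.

FOB: the seller bears costs until goods are on board at the origin port; the buyer bears freight, insurance and all costs thereafter.
Already in the invoice (seller's account under FOB): export clearance — exclude.
CIF value = FOB price + freight + insurance = 360305.54 + 2972.97 + 410.04 = 363688.55
Ad valorem component: 363688.55 × 16% = 58190.17
Specific component: 21182 × 0.90 = 19063.80
Import duty = 58190.17 + 19063.80 = 77253.97
Buyer bears: freight 2972.97 + insurance 410.04 + destination terminal 1043.00 + duty 77253.97 = 81679.98
Landed cost = invoice 360305.54 + 81679.98 = 441985.52

Total landed cost: USD 441985.52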